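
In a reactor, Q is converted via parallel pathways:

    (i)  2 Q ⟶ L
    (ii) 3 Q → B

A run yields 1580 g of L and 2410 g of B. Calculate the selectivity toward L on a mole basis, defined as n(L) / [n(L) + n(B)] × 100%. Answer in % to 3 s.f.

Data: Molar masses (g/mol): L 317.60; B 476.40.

n(L) = 1580 / 317.60 = 4.975 mol
n(B) = 2410 / 476.40 = 5.059 mol
selectivity = 4.975/(4.975+5.059) × 100 = 49.58 %

49.6 %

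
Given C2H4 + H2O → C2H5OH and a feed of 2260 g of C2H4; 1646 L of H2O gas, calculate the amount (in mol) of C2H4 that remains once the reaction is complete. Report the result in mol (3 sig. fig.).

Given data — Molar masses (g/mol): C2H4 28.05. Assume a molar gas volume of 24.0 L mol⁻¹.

n(C2H4) = 2260 / 28.05 = 80.57 mol
n(H2O) = 1646 / 24.0 = 68.58 mol
n/ν for C2H4 = 80.57/1 = 80.57
n/ν for H2O = 68.58/1 = 68.58
Smallest n/ν is H2O → limiting reagent.
C2H4 consumed = (1/1) × 68.58 = 68.58 mol
C2H4 remaining = 80.57 − 68.58 = 11.99 mol

12.0 mol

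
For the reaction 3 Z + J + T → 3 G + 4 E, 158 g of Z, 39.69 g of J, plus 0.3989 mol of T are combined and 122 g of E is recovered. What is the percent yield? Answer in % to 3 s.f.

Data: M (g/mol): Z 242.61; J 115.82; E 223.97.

n(Z) = 158.0 / 242.61 = 0.6513 mol
n(J) = 39.69 / 115.82 = 0.3427 mol
n(T) = 0.3989 mol
n/ν → Z: 0.2171, J: 0.3427, T: 0.3989; Z is limiting.
theoretical n(E) = (4/3) × 0.6513 = 0.8684 mol → 194.5 g
% yield = 122 / 194.5 × 100 = 62.72 %

62.7 %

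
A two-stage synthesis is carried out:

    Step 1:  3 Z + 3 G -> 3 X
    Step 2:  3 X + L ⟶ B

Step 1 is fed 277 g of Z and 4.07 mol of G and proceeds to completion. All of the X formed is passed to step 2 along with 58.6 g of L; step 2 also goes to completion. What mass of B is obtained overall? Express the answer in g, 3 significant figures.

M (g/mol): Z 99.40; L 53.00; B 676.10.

628 g

Step 1:
n(Z) = 277.0 / 99.40 = 2.787 mol
n(G) = 4.070 mol
n/ν for Z = 2.787/3 = 0.9290
n/ν for G = 4.070/3 = 1.357
Smallest n/ν is Z → limiting reagent.
n(X) produced = (3/3) × 2.787 = 2.787 mol
Step 2:
n(X) available = 2.787 mol
n(L) = 58.60 / 53.00 = 1.106 mol
n/ν for X = 2.787/3 = 0.9290
n/ν for L = 1.106/1 = 1.106
Smallest n/ν is X → limiting reagent.
n(B) = (1/3) × 2.787 = 0.9290 mol
mass = 0.9290 × 676.10 = 628.1 g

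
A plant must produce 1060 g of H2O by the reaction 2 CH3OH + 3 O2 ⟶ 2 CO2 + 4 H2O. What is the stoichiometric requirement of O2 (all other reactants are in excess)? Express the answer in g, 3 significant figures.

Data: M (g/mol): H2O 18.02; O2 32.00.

1410 g

n(H2O) = 1060 / 18.02 = 58.82 mol
n(O2) = (3/4) × 58.82 = 44.12 mol
mass = 44.12 × 32.00 = 1412 g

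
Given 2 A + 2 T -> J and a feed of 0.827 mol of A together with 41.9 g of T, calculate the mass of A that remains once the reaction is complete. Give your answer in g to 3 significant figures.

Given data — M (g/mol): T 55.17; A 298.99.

20.2 g

n(A) = 0.8270 mol
n(T) = 41.90 / 55.17 = 0.7595 mol
n/ν for A = 0.8270/2 = 0.4135
n/ν for T = 0.7595/2 = 0.3798
Smallest n/ν is T → limiting reagent.
A consumed = (2/2) × 0.7595 = 0.7595 mol
A remaining = 0.8270 − 0.7595 = 0.06750 mol
mass = 0.06750 × 298.99 = 20.18 g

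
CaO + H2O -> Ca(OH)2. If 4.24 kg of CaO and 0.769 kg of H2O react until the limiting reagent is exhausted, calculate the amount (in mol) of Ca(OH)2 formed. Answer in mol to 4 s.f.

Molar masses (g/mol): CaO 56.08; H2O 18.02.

n(CaO) = 4.240×1000 / 56.08 = 75.61 mol
n(H2O) = 0.7690×1000 / 18.02 = 42.67 mol
n/ν → CaO: 75.61, H2O: 42.67; H2O is limiting.
n(Ca(OH)2) = (1/1) × 42.67 = 42.67 mol

42.67 mol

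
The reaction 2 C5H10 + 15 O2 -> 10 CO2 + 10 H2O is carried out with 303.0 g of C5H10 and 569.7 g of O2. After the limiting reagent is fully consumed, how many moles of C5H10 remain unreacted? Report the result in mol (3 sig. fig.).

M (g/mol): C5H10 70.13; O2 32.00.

1.95 mol

n(C5H10) = 303.0 / 70.13 = 4.321 mol
n(O2) = 569.7 / 32.00 = 17.80 mol
n/ν for C5H10 = 4.321/2 = 2.161
n/ν for O2 = 17.80/15 = 1.187
Smallest n/ν is O2 → limiting reagent.
C5H10 consumed = (2/15) × 17.80 = 2.373 mol
C5H10 remaining = 4.321 − 2.373 = 1.948 mol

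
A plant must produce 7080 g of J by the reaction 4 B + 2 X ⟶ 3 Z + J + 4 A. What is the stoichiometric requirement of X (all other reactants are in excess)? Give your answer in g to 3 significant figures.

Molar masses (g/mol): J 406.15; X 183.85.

6410 g

n(J) = 7080 / 406.15 = 17.43 mol
n(X) = (2/1) × 17.43 = 34.86 mol
mass = 34.86 × 183.85 = 6409 g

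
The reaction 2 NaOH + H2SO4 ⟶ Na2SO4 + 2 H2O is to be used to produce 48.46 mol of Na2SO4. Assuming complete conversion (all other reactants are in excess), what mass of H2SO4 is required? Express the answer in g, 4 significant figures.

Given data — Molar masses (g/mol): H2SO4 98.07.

n(Na2SO4) = 48.46 mol
n(H2SO4) = (1/1) × 48.46 = 48.46 mol
mass = 48.46 × 98.07 = 4752 g

4752 g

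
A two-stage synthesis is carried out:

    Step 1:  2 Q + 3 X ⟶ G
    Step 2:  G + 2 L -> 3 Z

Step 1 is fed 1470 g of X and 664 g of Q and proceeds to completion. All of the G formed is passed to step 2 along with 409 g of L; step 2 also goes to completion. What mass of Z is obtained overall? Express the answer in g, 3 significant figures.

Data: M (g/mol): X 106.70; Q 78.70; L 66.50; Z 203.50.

Step 1:
n(X) = 1470 / 106.70 = 13.78 mol
n(Q) = 664.0 / 78.70 = 8.437 mol
n/ν for X = 13.78/3 = 4.593
n/ν for Q = 8.437/2 = 4.219
Smallest n/ν is Q → limiting reagent.
n(G) produced = (1/2) × 8.437 = 4.219 mol
Step 2:
n(G) available = 4.219 mol
n(L) = 409.0 / 66.50 = 6.150 mol
n/ν for G = 4.219/1 = 4.219
n/ν for L = 6.150/2 = 3.075
Smallest n/ν is L → limiting reagent.
n(Z) = (3/2) × 6.150 = 9.225 mol
mass = 9.225 × 203.50 = 1877 g

1880 g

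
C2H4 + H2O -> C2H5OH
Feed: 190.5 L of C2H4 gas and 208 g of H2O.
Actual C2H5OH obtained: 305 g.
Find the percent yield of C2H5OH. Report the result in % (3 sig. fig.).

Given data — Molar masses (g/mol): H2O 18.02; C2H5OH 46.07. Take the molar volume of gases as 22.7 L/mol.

78.9 %

n(C2H4) = 190.5 / 22.7 = 8.392 mol
n(H2O) = 208.0 / 18.02 = 11.54 mol
n/ν for C2H4 = 8.392/1 = 8.392
n/ν for H2O = 11.54/1 = 11.54
Smallest n/ν is C2H4 → limiting reagent.
theoretical n(C2H5OH) = (1/1) × 8.392 = 8.392 mol → 386.6 g
% yield = 305 / 386.6 × 100 = 78.89 %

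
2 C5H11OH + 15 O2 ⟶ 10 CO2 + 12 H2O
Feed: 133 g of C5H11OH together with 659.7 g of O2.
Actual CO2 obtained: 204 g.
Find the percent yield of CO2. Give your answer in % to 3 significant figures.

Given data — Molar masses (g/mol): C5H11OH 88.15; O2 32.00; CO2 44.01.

61.4 %

n(C5H11OH) = 133.0 / 88.15 = 1.509 mol
n(O2) = 659.7 / 32.00 = 20.62 mol
n/ν for C5H11OH = 1.509/2 = 0.7545
n/ν for O2 = 20.62/15 = 1.375
Smallest n/ν is C5H11OH → limiting reagent.
theoretical n(CO2) = (10/2) × 1.509 = 7.545 mol → 332.1 g
% yield = 204 / 332.1 × 100 = 61.43 %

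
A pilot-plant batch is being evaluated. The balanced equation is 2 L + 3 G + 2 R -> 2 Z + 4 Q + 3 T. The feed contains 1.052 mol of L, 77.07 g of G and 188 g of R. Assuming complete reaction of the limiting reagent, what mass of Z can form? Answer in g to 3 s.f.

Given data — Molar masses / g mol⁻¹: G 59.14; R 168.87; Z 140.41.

122 g

n(L) = 1.052 mol
n(G) = 77.07 / 59.14 = 1.303 mol
n(R) = 188.0 / 168.87 = 1.113 mol
n/ν for L = 1.052/2 = 0.5260
n/ν for G = 1.303/3 = 0.4343
n/ν for R = 1.113/2 = 0.5565
Smallest n/ν is G → limiting reagent.
n(Z) = (2/3) × 1.303 = 0.8687 mol
mass = 0.8687 × 140.41 = 122.0 g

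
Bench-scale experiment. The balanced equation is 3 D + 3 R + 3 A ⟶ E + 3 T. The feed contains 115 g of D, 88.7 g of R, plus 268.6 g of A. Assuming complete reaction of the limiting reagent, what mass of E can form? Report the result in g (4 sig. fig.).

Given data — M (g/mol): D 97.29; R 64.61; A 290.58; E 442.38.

n(D) = 115.0 / 97.29 = 1.182 mol
n(R) = 88.70 / 64.61 = 1.373 mol
n(A) = 268.6 / 290.58 = 0.9244 mol
n/ν → D: 0.3940, R: 0.4577, A: 0.3081; A is limiting.
n(E) = (1/3) × 0.9244 = 0.3081 mol
mass = 0.3081 × 442.38 = 136.3 g

136.3 g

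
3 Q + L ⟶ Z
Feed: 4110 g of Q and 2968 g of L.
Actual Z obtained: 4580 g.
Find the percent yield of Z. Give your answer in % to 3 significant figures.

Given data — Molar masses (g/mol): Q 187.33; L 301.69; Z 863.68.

72.5 %

n(Q) = 4110 / 187.33 = 21.94 mol
n(L) = 2968 / 301.69 = 9.838 mol
n/ν for Q = 21.94/3 = 7.313
n/ν for L = 9.838/1 = 9.838
Smallest n/ν is Q → limiting reagent.
theoretical n(Z) = (1/3) × 21.94 = 7.313 mol → 6316 g
% yield = 4580 / 6316 × 100 = 72.51 %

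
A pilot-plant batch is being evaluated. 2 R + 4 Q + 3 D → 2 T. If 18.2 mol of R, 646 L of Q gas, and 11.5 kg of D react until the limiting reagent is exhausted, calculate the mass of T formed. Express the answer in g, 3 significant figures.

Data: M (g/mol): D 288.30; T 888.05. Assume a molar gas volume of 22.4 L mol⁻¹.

12800 g

n(R) = 18.20 mol
n(Q) = 646.0 / 22.4 = 28.84 mol
n(D) = 11.50×1000 / 288.30 = 39.89 mol
n/ν for R = 18.20/2 = 9.100
n/ν for Q = 28.84/4 = 7.210
n/ν for D = 39.89/3 = 13.30
Smallest n/ν is Q → limiting reagent.
n(T) = (2/4) × 28.84 = 14.42 mol
mass = 14.42 × 888.05 = 12810 g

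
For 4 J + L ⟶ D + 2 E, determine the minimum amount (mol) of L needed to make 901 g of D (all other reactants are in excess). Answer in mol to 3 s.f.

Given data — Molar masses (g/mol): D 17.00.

53.0 mol

n(D) = 901 / 17.00 = 53.00 mol
n(L) = (1/1) × 53.00 = 53.00 mol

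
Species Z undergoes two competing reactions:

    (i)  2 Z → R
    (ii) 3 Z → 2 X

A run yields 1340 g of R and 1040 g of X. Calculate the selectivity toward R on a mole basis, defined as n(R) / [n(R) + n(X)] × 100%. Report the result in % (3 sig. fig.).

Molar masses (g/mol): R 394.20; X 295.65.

n(R) = 1340 / 394.20 = 3.399 mol
n(X) = 1040 / 295.65 = 3.518 mol
selectivity = 3.399/(3.399+3.518) × 100 = 49.14 %

49.1 %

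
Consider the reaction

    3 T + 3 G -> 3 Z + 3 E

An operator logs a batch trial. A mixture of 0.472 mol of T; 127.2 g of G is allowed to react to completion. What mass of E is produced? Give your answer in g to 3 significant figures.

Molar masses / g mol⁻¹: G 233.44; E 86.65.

n(T) = 0.4720 mol
n(G) = 127.2 / 233.44 = 0.5449 mol
n/ν for T = 0.4720/3 = 0.1573
n/ν for G = 0.5449/3 = 0.1816
Smallest n/ν is T → limiting reagent.
n(E) = (3/3) × 0.4720 = 0.4720 mol
mass = 0.4720 × 86.65 = 40.90 g

40.9 g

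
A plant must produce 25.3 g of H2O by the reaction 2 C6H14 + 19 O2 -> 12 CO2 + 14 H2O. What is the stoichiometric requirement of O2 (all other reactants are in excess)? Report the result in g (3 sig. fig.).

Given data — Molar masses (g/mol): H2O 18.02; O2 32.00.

n(H2O) = 25.3 / 18.02 = 1.404 mol
n(O2) = (19/14) × 1.404 = 1.905 mol
mass = 1.905 × 32.00 = 60.96 g

61.0 g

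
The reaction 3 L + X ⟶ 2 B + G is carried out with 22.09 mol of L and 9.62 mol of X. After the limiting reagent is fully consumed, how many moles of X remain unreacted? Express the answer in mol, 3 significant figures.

2.26 mol

n(L) = 22.09 mol
n(X) = 9.620 mol
n/ν for L = 22.09/3 = 7.363
n/ν for X = 9.620/1 = 9.620
Smallest n/ν is L → limiting reagent.
X consumed = (1/3) × 22.09 = 7.363 mol
X remaining = 9.620 − 7.363 = 2.257 mol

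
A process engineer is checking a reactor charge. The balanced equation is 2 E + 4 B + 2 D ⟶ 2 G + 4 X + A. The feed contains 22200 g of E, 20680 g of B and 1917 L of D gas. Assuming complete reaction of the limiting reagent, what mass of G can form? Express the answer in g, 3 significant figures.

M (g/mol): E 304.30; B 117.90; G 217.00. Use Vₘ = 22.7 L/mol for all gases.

15800 g

n(E) = 22200 / 304.30 = 72.95 mol
n(B) = 20680 / 117.90 = 175.4 mol
n(D) = 1917 / 22.7 = 84.45 mol
n/ν for E = 72.95/2 = 36.48
n/ν for B = 175.4/4 = 43.85
n/ν for D = 84.45/2 = 42.23
Smallest n/ν is E → limiting reagent.
n(G) = (2/2) × 72.95 = 72.95 mol
mass = 72.95 × 217.00 = 15830 g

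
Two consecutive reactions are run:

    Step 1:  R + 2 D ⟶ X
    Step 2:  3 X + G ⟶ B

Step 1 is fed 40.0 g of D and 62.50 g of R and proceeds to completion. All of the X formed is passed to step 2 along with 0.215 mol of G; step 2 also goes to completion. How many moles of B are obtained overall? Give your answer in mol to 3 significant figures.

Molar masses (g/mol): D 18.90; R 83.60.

0.215 mol

Step 1:
n(D) = 40.00 / 18.90 = 2.116 mol
n(R) = 62.50 / 83.60 = 0.7476 mol
n/ν for D = 2.116/2 = 1.058
n/ν for R = 0.7476/1 = 0.7476
Smallest n/ν is R → limiting reagent.
n(X) produced = (1/1) × 0.7476 = 0.7476 mol
Step 2:
n(X) available = 0.7476 mol
n(G) = 0.2150 mol
n/ν for X = 0.7476/3 = 0.2492
n/ν for G = 0.2150/1 = 0.2150
Smallest n/ν is G → limiting reagent.
n(B) = (1/1) × 0.2150 = 0.2150 mol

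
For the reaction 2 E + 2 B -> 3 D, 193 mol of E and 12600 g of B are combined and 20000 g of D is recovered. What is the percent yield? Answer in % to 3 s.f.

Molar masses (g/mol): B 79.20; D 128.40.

65.3 %

n(E) = 193.0 mol
n(B) = 12600 / 79.20 = 159.1 mol
n/ν for E = 193.0/2 = 96.50
n/ν for B = 159.1/2 = 79.55
Smallest n/ν is B → limiting reagent.
theoretical n(D) = (3/2) × 159.1 = 238.7 mol → 30650 g
% yield = 20000 / 30650 × 100 = 65.25 %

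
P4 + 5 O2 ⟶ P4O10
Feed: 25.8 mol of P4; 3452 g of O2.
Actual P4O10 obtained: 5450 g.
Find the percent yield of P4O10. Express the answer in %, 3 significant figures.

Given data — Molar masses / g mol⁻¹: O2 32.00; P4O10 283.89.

n(P4) = 25.80 mol
n(O2) = 3452 / 32.00 = 107.9 mol
n/ν → P4: 25.80, O2: 21.58; O2 is limiting.
theoretical n(P4O10) = (1/5) × 107.9 = 21.58 mol → 6126 g
% yield = 5450 / 6126 × 100 = 88.97 %

89.0 %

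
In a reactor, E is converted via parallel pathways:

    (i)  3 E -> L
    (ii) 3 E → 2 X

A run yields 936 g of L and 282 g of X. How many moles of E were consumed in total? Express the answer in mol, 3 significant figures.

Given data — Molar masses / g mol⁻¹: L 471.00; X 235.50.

7.76 mol

n(L) = 936 / 471.00 = 1.987 mol
n(X) = 282 / 235.50 = 1.197 mol
n(E) via (i) = (3/1)×1.987 = 5.961 mol
n(E) via (ii) = (3/2)×1.197 = 1.796 mol
total n(E) = 5.961 + 1.796 = 7.757 mol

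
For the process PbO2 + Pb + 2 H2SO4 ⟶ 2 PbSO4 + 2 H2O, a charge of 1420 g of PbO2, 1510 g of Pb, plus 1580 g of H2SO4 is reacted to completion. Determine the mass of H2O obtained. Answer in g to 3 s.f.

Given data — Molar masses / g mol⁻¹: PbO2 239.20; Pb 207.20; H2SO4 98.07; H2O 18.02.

n(PbO2) = 1420 / 239.20 = 5.936 mol
n(Pb) = 1510 / 207.20 = 7.288 mol
n(H2SO4) = 1580 / 98.07 = 16.11 mol
n/ν → PbO2: 5.936, Pb: 7.288, H2SO4: 8.055; PbO2 is limiting.
n(H2O) = (2/1) × 5.936 = 11.87 mol
mass = 11.87 × 18.02 = 213.9 g

214 g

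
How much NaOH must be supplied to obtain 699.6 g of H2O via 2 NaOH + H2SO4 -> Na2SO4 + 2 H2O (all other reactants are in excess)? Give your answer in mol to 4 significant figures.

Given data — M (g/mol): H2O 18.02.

n(H2O) = 699.6 / 18.02 = 38.82 mol
n(NaOH) = (2/2) × 38.82 = 38.82 mol

38.82 mol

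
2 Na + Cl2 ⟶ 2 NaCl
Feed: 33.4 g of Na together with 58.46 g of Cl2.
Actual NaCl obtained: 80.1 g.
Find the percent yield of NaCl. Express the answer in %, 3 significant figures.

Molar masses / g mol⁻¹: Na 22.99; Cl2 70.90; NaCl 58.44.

94.3 %

n(Na) = 33.40 / 22.99 = 1.453 mol
n(Cl2) = 58.46 / 70.90 = 0.8245 mol
n/ν for Na = 1.453/2 = 0.7265
n/ν for Cl2 = 0.8245/1 = 0.8245
Smallest n/ν is Na → limiting reagent.
theoretical n(NaCl) = (2/2) × 1.453 = 1.453 mol → 84.91 g
% yield = 80.1 / 84.91 × 100 = 94.34 %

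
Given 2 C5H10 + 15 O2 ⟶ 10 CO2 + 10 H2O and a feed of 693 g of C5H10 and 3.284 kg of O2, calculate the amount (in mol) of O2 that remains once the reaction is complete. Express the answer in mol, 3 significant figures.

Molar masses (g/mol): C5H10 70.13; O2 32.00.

n(C5H10) = 693.0 / 70.13 = 9.882 mol
n(O2) = 3.284×1000 / 32.00 = 102.6 mol
n/ν for C5H10 = 9.882/2 = 4.941
n/ν for O2 = 102.6/15 = 6.840
Smallest n/ν is C5H10 → limiting reagent.
O2 consumed = (15/2) × 9.882 = 74.12 mol
O2 remaining = 102.6 − 74.12 = 28.48 mol

28.5 mol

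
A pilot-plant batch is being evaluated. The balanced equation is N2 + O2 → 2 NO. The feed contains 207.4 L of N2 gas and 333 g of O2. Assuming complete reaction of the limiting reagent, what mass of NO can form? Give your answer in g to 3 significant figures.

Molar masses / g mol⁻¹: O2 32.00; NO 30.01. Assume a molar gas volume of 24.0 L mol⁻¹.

519 g

n(N2) = 207.4 / 24.0 = 8.642 mol
n(O2) = 333.0 / 32.00 = 10.41 mol
n/ν for N2 = 8.642/1 = 8.642
n/ν for O2 = 10.41/1 = 10.41
Smallest n/ν is N2 → limiting reagent.
n(NO) = (2/1) × 8.642 = 17.28 mol
mass = 17.28 × 30.01 = 518.6 g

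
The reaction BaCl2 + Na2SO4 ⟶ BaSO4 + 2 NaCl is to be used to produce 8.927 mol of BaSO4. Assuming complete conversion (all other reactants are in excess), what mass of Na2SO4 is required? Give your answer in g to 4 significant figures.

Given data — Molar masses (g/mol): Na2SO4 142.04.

n(BaSO4) = 8.927 mol
n(Na2SO4) = (1/1) × 8.927 = 8.927 mol
mass = 8.927 × 142.04 = 1268 g

1268 g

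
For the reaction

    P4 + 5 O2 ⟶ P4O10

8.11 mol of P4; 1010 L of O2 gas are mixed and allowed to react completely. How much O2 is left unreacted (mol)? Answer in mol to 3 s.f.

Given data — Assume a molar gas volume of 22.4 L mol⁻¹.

n(P4) = 8.110 mol
n(O2) = 1010 / 22.4 = 45.09 mol
n/ν for P4 = 8.110/1 = 8.110
n/ν for O2 = 45.09/5 = 9.018
Smallest n/ν is P4 → limiting reagent.
O2 consumed = (5/1) × 8.110 = 40.55 mol
O2 remaining = 45.09 − 40.55 = 4.540 mol

4.54 mol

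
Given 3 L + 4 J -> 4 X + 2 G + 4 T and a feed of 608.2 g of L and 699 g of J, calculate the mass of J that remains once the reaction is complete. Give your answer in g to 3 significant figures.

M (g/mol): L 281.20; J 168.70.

n(L) = 608.2 / 281.20 = 2.163 mol
n(J) = 699.0 / 168.70 = 4.143 mol
n/ν for L = 2.163/3 = 0.7210
n/ν for J = 4.143/4 = 1.036
Smallest n/ν is L → limiting reagent.
J consumed = (4/3) × 2.163 = 2.884 mol
J remaining = 4.143 − 2.884 = 1.259 mol
mass = 1.259 × 168.70 = 212.4 g

212 g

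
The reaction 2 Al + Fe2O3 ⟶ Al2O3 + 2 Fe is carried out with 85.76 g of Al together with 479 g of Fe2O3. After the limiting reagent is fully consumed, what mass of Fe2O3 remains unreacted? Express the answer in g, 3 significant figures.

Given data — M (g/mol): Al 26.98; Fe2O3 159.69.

n(Al) = 85.76 / 26.98 = 3.179 mol
n(Fe2O3) = 479.0 / 159.69 = 3.000 mol
n/ν for Al = 3.179/2 = 1.590
n/ν for Fe2O3 = 3.000/1 = 3.000
Smallest n/ν is Al → limiting reagent.
Fe2O3 consumed = (1/2) × 3.179 = 1.590 mol
Fe2O3 remaining = 3.000 − 1.590 = 1.410 mol
mass = 1.410 × 159.69 = 225.2 g

225 g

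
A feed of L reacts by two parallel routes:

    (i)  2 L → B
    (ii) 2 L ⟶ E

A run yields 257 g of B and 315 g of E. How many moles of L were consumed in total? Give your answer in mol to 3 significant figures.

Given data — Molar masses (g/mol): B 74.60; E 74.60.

n(B) = 257 / 74.60 = 3.445 mol
n(E) = 315 / 74.60 = 4.223 mol
n(L) via (i) = (2/1)×3.445 = 6.890 mol
n(L) via (ii) = (2/1)×4.223 = 8.446 mol
total n(L) = 6.890 + 8.446 = 15.34 mol

15.3 mol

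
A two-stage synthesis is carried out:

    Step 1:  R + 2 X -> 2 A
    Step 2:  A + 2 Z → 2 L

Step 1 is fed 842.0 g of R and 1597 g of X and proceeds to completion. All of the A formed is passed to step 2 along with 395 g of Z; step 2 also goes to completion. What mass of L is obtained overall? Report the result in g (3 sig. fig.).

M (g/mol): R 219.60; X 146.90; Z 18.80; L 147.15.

2260 g

Step 1:
n(R) = 842.0 / 219.60 = 3.834 mol
n(X) = 1597 / 146.90 = 10.87 mol
n/ν for R = 3.834/1 = 3.834
n/ν for X = 10.87/2 = 5.435
Smallest n/ν is R → limiting reagent.
n(A) produced = (2/1) × 3.834 = 7.668 mol
Step 2:
n(A) available = 7.668 mol
n(Z) = 395.0 / 18.80 = 21.01 mol
n/ν for A = 7.668/1 = 7.668
n/ν for Z = 21.01/2 = 10.51
Smallest n/ν is A → limiting reagent.
n(L) = (2/1) × 7.668 = 15.34 mol
mass = 15.34 × 147.15 = 2257 g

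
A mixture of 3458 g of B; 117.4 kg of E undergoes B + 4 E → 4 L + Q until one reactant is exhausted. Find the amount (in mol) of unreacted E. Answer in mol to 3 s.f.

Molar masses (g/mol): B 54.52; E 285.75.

157 mol

n(B) = 3458 / 54.52 = 63.43 mol
n(E) = 117.4×1000 / 285.75 = 410.8 mol
n/ν for B = 63.43/1 = 63.43
n/ν for E = 410.8/4 = 102.7
Smallest n/ν is B → limiting reagent.
E consumed = (4/1) × 63.43 = 253.7 mol
E remaining = 410.8 − 253.7 = 157.1 mol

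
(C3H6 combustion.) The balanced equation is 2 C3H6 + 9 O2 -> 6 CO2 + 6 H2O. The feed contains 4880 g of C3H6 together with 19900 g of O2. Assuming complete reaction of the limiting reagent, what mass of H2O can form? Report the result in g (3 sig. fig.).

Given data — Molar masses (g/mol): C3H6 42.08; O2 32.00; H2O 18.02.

6270 g

n(C3H6) = 4880 / 42.08 = 116.0 mol
n(O2) = 19900 / 32.00 = 621.9 mol
n/ν → C3H6: 58.00, O2: 69.10; C3H6 is limiting.
n(H2O) = (6/2) × 116.0 = 348.0 mol
mass = 348.0 × 18.02 = 6271 g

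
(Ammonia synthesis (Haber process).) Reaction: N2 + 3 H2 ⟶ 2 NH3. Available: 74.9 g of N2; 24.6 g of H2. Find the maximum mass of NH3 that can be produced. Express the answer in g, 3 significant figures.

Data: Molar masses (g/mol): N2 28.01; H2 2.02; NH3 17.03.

n(N2) = 74.90 / 28.01 = 2.674 mol
n(H2) = 24.60 / 2.02 = 12.18 mol
n/ν for N2 = 2.674/1 = 2.674
n/ν for H2 = 12.18/3 = 4.060
Smallest n/ν is N2 → limiting reagent.
n(NH3) = (2/1) × 2.674 = 5.348 mol
mass = 5.348 × 17.03 = 91.08 g

91.1 g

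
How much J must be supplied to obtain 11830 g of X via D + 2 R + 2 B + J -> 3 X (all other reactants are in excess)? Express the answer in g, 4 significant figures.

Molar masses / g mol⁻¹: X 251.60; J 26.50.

415.3 g

n(X) = 11830 / 251.60 = 47.02 mol
n(J) = (1/3) × 47.02 = 15.67 mol
mass = 15.67 × 26.50 = 415.3 g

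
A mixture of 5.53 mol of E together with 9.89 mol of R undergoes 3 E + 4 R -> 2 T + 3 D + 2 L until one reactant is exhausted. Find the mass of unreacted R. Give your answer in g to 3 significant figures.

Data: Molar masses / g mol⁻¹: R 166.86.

420 g

n(E) = 5.530 mol
n(R) = 9.890 mol
n/ν → E: 1.843, R: 2.473; E is limiting.
R consumed = (4/3) × 5.530 = 7.373 mol
R remaining = 9.890 − 7.373 = 2.517 mol
mass = 2.517 × 166.86 = 420.0 g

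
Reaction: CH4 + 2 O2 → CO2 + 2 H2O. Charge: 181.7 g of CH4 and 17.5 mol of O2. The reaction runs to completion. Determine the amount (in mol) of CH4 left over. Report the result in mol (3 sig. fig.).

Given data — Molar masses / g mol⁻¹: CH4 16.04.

2.58 mol

n(CH4) = 181.7 / 16.04 = 11.33 mol
n(O2) = 17.50 mol
n/ν for CH4 = 11.33/1 = 11.33
n/ν for O2 = 17.50/2 = 8.750
Smallest n/ν is O2 → limiting reagent.
CH4 consumed = (1/2) × 17.50 = 8.750 mol
CH4 remaining = 11.33 − 8.750 = 2.580 mol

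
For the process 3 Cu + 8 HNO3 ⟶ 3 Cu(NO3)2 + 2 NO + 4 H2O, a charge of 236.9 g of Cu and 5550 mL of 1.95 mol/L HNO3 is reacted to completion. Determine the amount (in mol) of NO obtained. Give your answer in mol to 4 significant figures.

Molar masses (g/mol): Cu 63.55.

2.485 mol

n(Cu) = 236.9 / 63.55 = 3.728 mol
n(HNO3) = 1.95 × 5550/1000 = 10.82 mol
n/ν → Cu: 1.243, HNO3: 1.353; Cu is limiting.
n(NO) = (2/3) × 3.728 = 2.485 mol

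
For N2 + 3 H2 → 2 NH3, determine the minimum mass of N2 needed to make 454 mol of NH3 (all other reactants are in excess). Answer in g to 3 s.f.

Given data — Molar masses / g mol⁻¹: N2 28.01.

6360 g

n(NH3) = 454.0 mol
n(N2) = (1/2) × 454.0 = 227.0 mol
mass = 227.0 × 28.01 = 6358 g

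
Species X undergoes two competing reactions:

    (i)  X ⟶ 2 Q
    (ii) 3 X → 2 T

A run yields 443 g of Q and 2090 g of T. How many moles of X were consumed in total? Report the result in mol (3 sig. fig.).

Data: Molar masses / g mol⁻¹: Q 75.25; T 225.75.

n(Q) = 443 / 75.25 = 5.887 mol
n(T) = 2090 / 225.75 = 9.258 mol
n(X) via (i) = (1/2)×5.887 = 2.944 mol
n(X) via (ii) = (3/2)×9.258 = 13.89 mol
total n(X) = 2.944 + 13.89 = 16.83 mol

16.8 mol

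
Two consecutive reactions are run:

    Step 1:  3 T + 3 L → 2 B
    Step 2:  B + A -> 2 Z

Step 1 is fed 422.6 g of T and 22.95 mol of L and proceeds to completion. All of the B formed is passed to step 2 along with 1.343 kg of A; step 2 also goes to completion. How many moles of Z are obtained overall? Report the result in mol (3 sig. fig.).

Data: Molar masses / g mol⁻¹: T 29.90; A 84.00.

18.8 mol

Step 1:
n(T) = 422.6 / 29.90 = 14.13 mol
n(L) = 22.95 mol
n/ν → T: 4.710, L: 7.650; T is limiting.
n(B) produced = (2/3) × 14.13 = 9.420 mol
Step 2:
n(B) available = 9.420 mol
n(A) = 1.343×1000 / 84.00 = 15.99 mol
n/ν → B: 9.420, A: 15.99; B is limiting.
n(Z) = (2/1) × 9.420 = 18.84 mol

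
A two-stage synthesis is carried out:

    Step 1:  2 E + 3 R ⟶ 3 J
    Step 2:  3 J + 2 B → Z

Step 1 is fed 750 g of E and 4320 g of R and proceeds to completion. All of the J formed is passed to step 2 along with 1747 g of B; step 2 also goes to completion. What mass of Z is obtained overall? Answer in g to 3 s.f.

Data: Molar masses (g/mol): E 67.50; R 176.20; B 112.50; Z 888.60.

4940 g

Step 1:
n(E) = 750.0 / 67.50 = 11.11 mol
n(R) = 4320 / 176.20 = 24.52 mol
n/ν → E: 5.555, R: 8.173; E is limiting.
n(J) produced = (3/2) × 11.11 = 16.67 mol
Step 2:
n(J) available = 16.67 mol
n(B) = 1747 / 112.50 = 15.53 mol
n/ν → J: 5.557, B: 7.765; J is limiting.
n(Z) = (1/3) × 16.67 = 5.557 mol
mass = 5.557 × 888.60 = 4938 g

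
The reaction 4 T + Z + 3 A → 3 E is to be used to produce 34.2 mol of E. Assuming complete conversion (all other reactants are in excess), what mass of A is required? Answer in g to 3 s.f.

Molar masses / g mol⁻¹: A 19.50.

667 g

n(E) = 34.20 mol
n(A) = (3/3) × 34.20 = 34.20 mol
mass = 34.20 × 19.50 = 666.9 g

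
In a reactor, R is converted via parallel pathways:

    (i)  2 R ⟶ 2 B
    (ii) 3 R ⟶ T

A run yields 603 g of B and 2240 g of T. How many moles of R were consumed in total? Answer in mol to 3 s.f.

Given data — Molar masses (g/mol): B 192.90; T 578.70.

n(B) = 603 / 192.90 = 3.126 mol
n(T) = 2240 / 578.70 = 3.871 mol
n(R) via (i) = (2/2)×3.126 = 3.126 mol
n(R) via (ii) = (3/1)×3.871 = 11.61 mol
total n(R) = 3.126 + 11.61 = 14.74 mol

14.7 mol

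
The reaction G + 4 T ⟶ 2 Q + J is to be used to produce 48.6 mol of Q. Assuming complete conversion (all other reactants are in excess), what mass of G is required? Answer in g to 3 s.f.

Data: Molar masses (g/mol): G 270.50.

n(Q) = 48.60 mol
n(G) = (1/2) × 48.60 = 24.30 mol
mass = 24.30 × 270.50 = 6573 g

6570 g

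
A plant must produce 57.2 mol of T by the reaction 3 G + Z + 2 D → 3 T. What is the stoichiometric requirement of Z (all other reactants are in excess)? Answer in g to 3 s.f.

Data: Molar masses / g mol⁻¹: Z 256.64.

n(T) = 57.20 mol
n(Z) = (1/3) × 57.20 = 19.07 mol
mass = 19.07 × 256.64 = 4894 g

4890 g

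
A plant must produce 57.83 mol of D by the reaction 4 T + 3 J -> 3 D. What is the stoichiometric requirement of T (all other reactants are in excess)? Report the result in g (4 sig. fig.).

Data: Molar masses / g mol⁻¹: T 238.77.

n(D) = 57.83 mol
n(T) = (4/3) × 57.83 = 77.11 mol
mass = 77.11 × 238.77 = 18410 g

18410 g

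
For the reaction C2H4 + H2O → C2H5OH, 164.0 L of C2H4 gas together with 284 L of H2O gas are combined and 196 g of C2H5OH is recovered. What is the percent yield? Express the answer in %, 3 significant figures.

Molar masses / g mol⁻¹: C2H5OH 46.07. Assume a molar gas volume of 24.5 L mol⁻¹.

n(C2H4) = 164.0 / 24.5 = 6.694 mol
n(H2O) = 284.0 / 24.5 = 11.59 mol
n/ν for C2H4 = 6.694/1 = 6.694
n/ν for H2O = 11.59/1 = 11.59
Smallest n/ν is C2H4 → limiting reagent.
theoretical n(C2H5OH) = (1/1) × 6.694 = 6.694 mol → 308.4 g
% yield = 196 / 308.4 × 100 = 63.55 %

63.6 %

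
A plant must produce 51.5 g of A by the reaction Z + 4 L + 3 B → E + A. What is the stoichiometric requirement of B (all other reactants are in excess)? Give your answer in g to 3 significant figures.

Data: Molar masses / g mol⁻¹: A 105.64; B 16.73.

24.5 g

n(A) = 51.5 / 105.64 = 0.4875 mol
n(B) = (3/1) × 0.4875 = 1.463 mol
mass = 1.463 × 16.73 = 24.48 g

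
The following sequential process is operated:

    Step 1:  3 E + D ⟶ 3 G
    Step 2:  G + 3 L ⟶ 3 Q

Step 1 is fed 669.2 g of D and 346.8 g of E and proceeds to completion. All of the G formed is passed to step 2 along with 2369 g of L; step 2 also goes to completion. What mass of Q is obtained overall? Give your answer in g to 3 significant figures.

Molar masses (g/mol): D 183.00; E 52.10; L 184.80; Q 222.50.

Step 1:
n(D) = 669.2 / 183.00 = 3.657 mol
n(E) = 346.8 / 52.10 = 6.656 mol
n/ν for D = 3.657/1 = 3.657
n/ν for E = 6.656/3 = 2.219
Smallest n/ν is E → limiting reagent.
n(G) produced = (3/3) × 6.656 = 6.656 mol
Step 2:
n(G) available = 6.656 mol
n(L) = 2369 / 184.80 = 12.82 mol
n/ν for G = 6.656/1 = 6.656
n/ν for L = 12.82/3 = 4.273
Smallest n/ν is L → limiting reagent.
n(Q) = (3/3) × 12.82 = 12.82 mol
mass = 12.82 × 222.50 = 2852 g

2850 g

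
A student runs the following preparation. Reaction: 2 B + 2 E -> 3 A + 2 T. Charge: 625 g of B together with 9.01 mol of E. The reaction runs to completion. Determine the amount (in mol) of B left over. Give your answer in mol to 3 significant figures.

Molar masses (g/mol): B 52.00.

3.01 mol

n(B) = 625.0 / 52.00 = 12.02 mol
n(E) = 9.010 mol
n/ν for B = 12.02/2 = 6.010
n/ν for E = 9.010/2 = 4.505
Smallest n/ν is E → limiting reagent.
B consumed = (2/2) × 9.010 = 9.010 mol
B remaining = 12.02 − 9.010 = 3.010 mol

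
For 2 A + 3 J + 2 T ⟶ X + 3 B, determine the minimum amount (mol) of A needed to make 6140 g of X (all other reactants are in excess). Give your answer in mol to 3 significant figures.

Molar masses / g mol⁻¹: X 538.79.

22.8 mol

n(X) = 6140 / 538.79 = 11.40 mol
n(A) = (2/1) × 11.40 = 22.80 mol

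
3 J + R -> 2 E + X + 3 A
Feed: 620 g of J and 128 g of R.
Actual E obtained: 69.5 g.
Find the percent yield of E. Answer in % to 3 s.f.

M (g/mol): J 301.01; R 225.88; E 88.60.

69.2 %

n(J) = 620.0 / 301.01 = 2.060 mol
n(R) = 128.0 / 225.88 = 0.5667 mol
n/ν for J = 2.060/3 = 0.6867
n/ν for R = 0.5667/1 = 0.5667
Smallest n/ν is R → limiting reagent.
theoretical n(E) = (2/1) × 0.5667 = 1.133 mol → 100.4 g
% yield = 69.5 / 100.4 × 100 = 69.22 %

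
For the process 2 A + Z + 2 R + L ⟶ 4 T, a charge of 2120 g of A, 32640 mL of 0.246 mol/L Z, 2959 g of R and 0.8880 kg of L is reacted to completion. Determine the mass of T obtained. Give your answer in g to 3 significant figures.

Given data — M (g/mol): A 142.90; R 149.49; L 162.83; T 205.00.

4470 g

n(A) = 2120 / 142.90 = 14.84 mol
n(Z) = 0.246 × 32640/1000 = 8.029 mol
n(R) = 2959 / 149.49 = 19.79 mol
n(L) = 0.8880×1000 / 162.83 = 5.454 mol
n/ν for A = 14.84/2 = 7.420
n/ν for Z = 8.029/1 = 8.029
n/ν for R = 19.79/2 = 9.895
n/ν for L = 5.454/1 = 5.454
Smallest n/ν is L → limiting reagent.
n(T) = (4/1) × 5.454 = 21.82 mol
mass = 21.82 × 205.00 = 4473 g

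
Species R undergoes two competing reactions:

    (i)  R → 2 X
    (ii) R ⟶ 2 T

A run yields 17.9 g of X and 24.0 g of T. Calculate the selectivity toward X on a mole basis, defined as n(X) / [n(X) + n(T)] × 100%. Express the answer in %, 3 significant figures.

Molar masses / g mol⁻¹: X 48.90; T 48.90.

42.7 %

n(X) = 17.9 / 48.90 = 0.3661 mol
n(T) = 24.0 / 48.90 = 0.4908 mol
selectivity = 0.3661/(0.3661+0.4908) × 100 = 42.72 %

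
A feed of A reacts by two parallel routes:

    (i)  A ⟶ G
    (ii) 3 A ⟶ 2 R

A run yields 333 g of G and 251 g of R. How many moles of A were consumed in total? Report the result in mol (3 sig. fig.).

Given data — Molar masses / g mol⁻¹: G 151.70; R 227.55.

n(G) = 333 / 151.70 = 2.195 mol
n(R) = 251 / 227.55 = 1.103 mol
n(A) via (i) = (1/1)×2.195 = 2.195 mol
n(A) via (ii) = (3/2)×1.103 = 1.655 mol
total n(A) = 2.195 + 1.655 = 3.850 mol

3.85 mol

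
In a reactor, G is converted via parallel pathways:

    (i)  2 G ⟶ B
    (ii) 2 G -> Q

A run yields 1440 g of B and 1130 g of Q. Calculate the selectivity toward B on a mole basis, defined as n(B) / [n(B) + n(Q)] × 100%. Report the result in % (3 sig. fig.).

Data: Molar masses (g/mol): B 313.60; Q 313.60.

56.0 %

n(B) = 1440 / 313.60 = 4.592 mol
n(Q) = 1130 / 313.60 = 3.603 mol
selectivity = 4.592/(4.592+3.603) × 100 = 56.03 %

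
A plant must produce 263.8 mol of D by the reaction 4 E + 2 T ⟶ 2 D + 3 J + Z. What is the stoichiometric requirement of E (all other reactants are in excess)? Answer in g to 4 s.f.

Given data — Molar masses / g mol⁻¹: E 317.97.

167800 g

n(D) = 263.8 mol
n(E) = (4/2) × 263.8 = 527.6 mol
mass = 527.6 × 317.97 = 167800 g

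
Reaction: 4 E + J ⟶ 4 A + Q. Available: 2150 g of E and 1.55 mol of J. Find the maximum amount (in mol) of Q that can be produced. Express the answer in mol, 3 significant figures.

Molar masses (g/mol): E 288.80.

1.55 mol

n(E) = 2150 / 288.80 = 7.445 mol
n(J) = 1.550 mol
n/ν → E: 1.861, J: 1.550; J is limiting.
n(Q) = (1/1) × 1.550 = 1.550 mol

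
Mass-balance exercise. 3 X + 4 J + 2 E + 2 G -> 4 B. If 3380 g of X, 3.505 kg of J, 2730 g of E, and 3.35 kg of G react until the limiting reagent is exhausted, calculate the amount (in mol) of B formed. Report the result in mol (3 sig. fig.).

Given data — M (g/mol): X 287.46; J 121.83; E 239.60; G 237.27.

n(X) = 3380 / 287.46 = 11.76 mol
n(J) = 3.505×1000 / 121.83 = 28.77 mol
n(E) = 2730 / 239.60 = 11.39 mol
n(G) = 3.350×1000 / 237.27 = 14.12 mol
n/ν → X: 3.920, J: 7.193, E: 5.695, G: 7.060; X is limiting.
n(B) = (4/3) × 11.76 = 15.68 mol

15.7 mol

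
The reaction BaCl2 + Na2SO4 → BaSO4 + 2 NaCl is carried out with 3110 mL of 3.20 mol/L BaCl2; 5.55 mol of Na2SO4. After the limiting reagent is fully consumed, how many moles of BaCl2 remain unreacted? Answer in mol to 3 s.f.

n(BaCl2) = 3.20 × 3110/1000 = 9.952 mol
n(Na2SO4) = 5.550 mol
n/ν → BaCl2: 9.952, Na2SO4: 5.550; Na2SO4 is limiting.
BaCl2 consumed = (1/1) × 5.550 = 5.550 mol
BaCl2 remaining = 9.952 − 5.550 = 4.402 mol

4.40 mol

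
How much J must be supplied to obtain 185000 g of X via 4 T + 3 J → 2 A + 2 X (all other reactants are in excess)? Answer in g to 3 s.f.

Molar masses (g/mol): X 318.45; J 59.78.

n(X) = 185000 / 318.45 = 580.9 mol
n(J) = (3/2) × 580.9 = 871.4 mol
mass = 871.4 × 59.78 = 52090 g

52100 g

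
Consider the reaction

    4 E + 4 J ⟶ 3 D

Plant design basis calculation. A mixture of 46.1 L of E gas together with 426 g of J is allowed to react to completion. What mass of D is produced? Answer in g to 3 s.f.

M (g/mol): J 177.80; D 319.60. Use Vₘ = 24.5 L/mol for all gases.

n(E) = 46.10 / 24.5 = 1.882 mol
n(J) = 426.0 / 177.80 = 2.396 mol
n/ν for E = 1.882/4 = 0.4705
n/ν for J = 2.396/4 = 0.5990
Smallest n/ν is E → limiting reagent.
n(D) = (3/4) × 1.882 = 1.412 mol
mass = 1.412 × 319.60 = 451.3 g

451 g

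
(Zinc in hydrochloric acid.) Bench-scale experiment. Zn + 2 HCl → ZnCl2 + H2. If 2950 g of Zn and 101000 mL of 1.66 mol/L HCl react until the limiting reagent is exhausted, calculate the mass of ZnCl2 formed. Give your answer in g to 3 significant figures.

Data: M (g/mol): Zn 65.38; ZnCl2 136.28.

n(Zn) = 2950 / 65.38 = 45.12 mol
n(HCl) = 1.66 × 101000/1000 = 167.7 mol
n/ν for Zn = 45.12/1 = 45.12
n/ν for HCl = 167.7/2 = 83.85
Smallest n/ν is Zn → limiting reagent.
n(ZnCl2) = (1/1) × 45.12 = 45.12 mol
mass = 45.12 × 136.28 = 6149 g

6150 g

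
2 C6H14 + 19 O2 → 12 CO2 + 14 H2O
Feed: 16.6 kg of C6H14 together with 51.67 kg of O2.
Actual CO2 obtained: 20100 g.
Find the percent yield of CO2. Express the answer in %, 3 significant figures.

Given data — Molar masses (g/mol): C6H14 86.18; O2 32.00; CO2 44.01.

n(C6H14) = 16.60×1000 / 86.18 = 192.6 mol
n(O2) = 51.67×1000 / 32.00 = 1615 mol
n/ν for C6H14 = 192.6/2 = 96.30
n/ν for O2 = 1615/19 = 85.00
Smallest n/ν is O2 → limiting reagent.
theoretical n(CO2) = (12/19) × 1615 = 1020 mol → 44890 g
% yield = 20100 / 44890 × 100 = 44.78 %

44.8 %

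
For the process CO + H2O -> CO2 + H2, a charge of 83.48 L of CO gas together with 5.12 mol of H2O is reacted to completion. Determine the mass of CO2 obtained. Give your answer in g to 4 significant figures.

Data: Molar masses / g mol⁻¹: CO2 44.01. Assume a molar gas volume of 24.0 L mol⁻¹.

n(CO) = 83.48 / 24.0 = 3.478 mol
n(H2O) = 5.120 mol
n/ν for CO = 3.478/1 = 3.478
n/ν for H2O = 5.120/1 = 5.120
Smallest n/ν is CO → limiting reagent.
n(CO2) = (1/1) × 3.478 = 3.478 mol
mass = 3.478 × 44.01 = 153.1 g

153.1 g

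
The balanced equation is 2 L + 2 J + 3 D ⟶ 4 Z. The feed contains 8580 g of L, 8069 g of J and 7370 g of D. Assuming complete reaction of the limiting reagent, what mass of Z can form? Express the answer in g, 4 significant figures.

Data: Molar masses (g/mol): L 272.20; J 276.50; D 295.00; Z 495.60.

n(L) = 8580 / 272.20 = 31.52 mol
n(J) = 8069 / 276.50 = 29.18 mol
n(D) = 7370 / 295.00 = 24.98 mol
n/ν for L = 31.52/2 = 15.76
n/ν for J = 29.18/2 = 14.59
n/ν for D = 24.98/3 = 8.327
Smallest n/ν is D → limiting reagent.
n(Z) = (4/3) × 24.98 = 33.31 mol
mass = 33.31 × 495.60 = 16510 g

16510 g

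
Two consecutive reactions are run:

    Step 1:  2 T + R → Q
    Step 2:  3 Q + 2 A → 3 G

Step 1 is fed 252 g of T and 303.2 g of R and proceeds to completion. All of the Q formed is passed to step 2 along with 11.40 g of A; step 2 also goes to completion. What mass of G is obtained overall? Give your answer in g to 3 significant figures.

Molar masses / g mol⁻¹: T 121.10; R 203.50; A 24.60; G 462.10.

321 g

Step 1:
n(T) = 252.0 / 121.10 = 2.081 mol
n(R) = 303.2 / 203.50 = 1.490 mol
n/ν for T = 2.081/2 = 1.041
n/ν for R = 1.490/1 = 1.490
Smallest n/ν is T → limiting reagent.
n(Q) produced = (1/2) × 2.081 = 1.041 mol
Step 2:
n(Q) available = 1.041 mol
n(A) = 11.40 / 24.60 = 0.4634 mol
n/ν for Q = 1.041/3 = 0.3470
n/ν for A = 0.4634/2 = 0.2317
Smallest n/ν is A → limiting reagent.
n(G) = (3/2) × 0.4634 = 0.6951 mol
mass = 0.6951 × 462.10 = 321.2 g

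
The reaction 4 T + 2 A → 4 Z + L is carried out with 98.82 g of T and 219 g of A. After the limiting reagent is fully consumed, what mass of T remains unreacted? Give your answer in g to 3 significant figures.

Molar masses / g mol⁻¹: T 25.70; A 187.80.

38.9 g

n(T) = 98.82 / 25.70 = 3.845 mol
n(A) = 219.0 / 187.80 = 1.166 mol
n/ν for T = 3.845/4 = 0.9613
n/ν for A = 1.166/2 = 0.5830
Smallest n/ν is A → limiting reagent.
T consumed = (4/2) × 1.166 = 2.332 mol
T remaining = 3.845 − 2.332 = 1.513 mol
mass = 1.513 × 25.70 = 38.88 g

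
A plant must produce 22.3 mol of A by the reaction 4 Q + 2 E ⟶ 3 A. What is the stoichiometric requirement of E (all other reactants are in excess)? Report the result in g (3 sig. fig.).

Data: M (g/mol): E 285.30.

4240 g

n(A) = 22.30 mol
n(E) = (2/3) × 22.30 = 14.87 mol
mass = 14.87 × 285.30 = 4242 g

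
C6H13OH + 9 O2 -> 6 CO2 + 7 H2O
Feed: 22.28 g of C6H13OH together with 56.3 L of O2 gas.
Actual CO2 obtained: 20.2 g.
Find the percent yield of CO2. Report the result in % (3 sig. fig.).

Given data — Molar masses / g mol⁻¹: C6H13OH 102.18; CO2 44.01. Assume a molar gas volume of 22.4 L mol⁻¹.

n(C6H13OH) = 22.28 / 102.18 = 0.2180 mol
n(O2) = 56.30 / 22.4 = 2.513 mol
n/ν for C6H13OH = 0.2180/1 = 0.2180
n/ν for O2 = 2.513/9 = 0.2792
Smallest n/ν is C6H13OH → limiting reagent.
theoretical n(CO2) = (6/1) × 0.2180 = 1.308 mol → 57.57 g
% yield = 20.2 / 57.57 × 100 = 35.09 %

35.1 %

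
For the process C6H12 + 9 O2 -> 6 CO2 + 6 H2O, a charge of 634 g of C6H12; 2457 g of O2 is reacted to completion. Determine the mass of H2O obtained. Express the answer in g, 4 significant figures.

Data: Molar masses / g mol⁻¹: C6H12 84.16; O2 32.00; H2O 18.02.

814.5 g

n(C6H12) = 634.0 / 84.16 = 7.533 mol
n(O2) = 2457 / 32.00 = 76.78 mol
n/ν for C6H12 = 7.533/1 = 7.533
n/ν for O2 = 76.78/9 = 8.531
Smallest n/ν is C6H12 → limiting reagent.
n(H2O) = (6/1) × 7.533 = 45.20 mol
mass = 45.20 × 18.02 = 814.5 g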